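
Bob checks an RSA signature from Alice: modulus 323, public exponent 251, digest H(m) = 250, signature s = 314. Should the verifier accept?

reject

s^2 ≡ 314^2 = 98596 ≡ 81
s^4 ≡ 81^2 = 6561 ≡ 101
s^8 ≡ 101^2 = 10201 ≡ 188
s^16 ≡ 188^2 = 35344 ≡ 137
s^32 ≡ 137^2 = 18769 ≡ 35
s^64 ≡ 35^2 = 1225 ≡ 256
s^128 ≡ 256^2 = 65536 ≡ 290
251 = 128 + 64 + 32 + 16 + 8 + 2 + 1, so s^251 ≡ 290·256·35·137·188·81·314 ≡ 2 (mod 323)
s^251 mod 323 = 2, but H(m) = 250.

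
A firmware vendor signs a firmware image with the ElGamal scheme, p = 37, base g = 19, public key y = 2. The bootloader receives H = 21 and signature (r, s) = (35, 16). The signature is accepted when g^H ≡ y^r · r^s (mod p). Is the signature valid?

valid

Left side g^H mod p:
Squares mod 37: 19^1≡19, 19^2≡28, 19^4≡7, 19^8≡12, 19^16≡33
21 = 16 + 4 + 1, so 19^21 ≡ 33·7·19 ≡ 23 (mod 37)
Right side y^r · r^s mod p:
Squares mod 37: 2^1≡2, 2^2≡4, 2^4≡16, 2^8≡34, 2^16≡9, 2^32≡7
35 = 32 + 2 + 1, so 2^35 ≡ 7·4·2 ≡ 19 (mod 37)
Squares mod 37: 35^1≡35, 35^2≡4, 35^4≡16, 35^8≡34, 35^16≡9
35^16 ≡ 9 (mod 37)
19·9 = 171 ≡ 23 (mod 37)
23 ≡ 23 (mod 37), so the signature is genuine.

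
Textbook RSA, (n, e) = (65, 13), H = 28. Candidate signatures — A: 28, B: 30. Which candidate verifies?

Candidate A: Squares mod 65: 28^1≡28, 28^2≡4, 28^4≡16, 28^8≡61; 13 = 8 + 4 + 1, so 28^13 ≡ 61·16·28 ≡ 28 (mod 65)
  → matches H = 28
Candidate B: Squares mod 65: 30^1≡30, 30^2≡55, 30^4≡35, 30^8≡55; 13 = 8 + 4 + 1, so 30^13 ≡ 55·35·30 ≡ 30 (mod 65)

A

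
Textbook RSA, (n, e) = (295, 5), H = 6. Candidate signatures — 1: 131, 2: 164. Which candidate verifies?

Candidate 1: Squares mod 295: 131^1≡131, 131^2≡51, 131^4≡241; 5 = 4 + 1, so 131^5 ≡ 241·131 ≡ 6 (mod 295)
  → matches H = 6
Candidate 2: Squares mod 295: 164^1≡164, 164^2≡51, 164^4≡241; 5 = 4 + 1, so 164^5 ≡ 241·164 ≡ 289 (mod 295)

1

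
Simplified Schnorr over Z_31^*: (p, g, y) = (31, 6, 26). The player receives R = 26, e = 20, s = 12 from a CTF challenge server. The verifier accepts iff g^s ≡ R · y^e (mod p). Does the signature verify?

g^s mod p:
6^2 = 36 ≡ 5
6^4 ≡ 5^2 = 25
6^8 ≡ 25^2 = 625 ≡ 5
12 = 8 + 4, so 6^12 ≡ 5·25 ≡ 1 (mod 31)
R · y^e mod p:
26^2 = 676 ≡ 25
26^4 ≡ 25^2 = 625 ≡ 5
26^8 ≡ 5^2 = 25
26^16 ≡ 25^2 = 625 ≡ 5
20 = 16 + 4, so 26^20 ≡ 5·5 ≡ 25 (mod 31)
26·25 = 650 ≡ 30 (mod 31)
1 ≠ 30; the check fails.

does not verify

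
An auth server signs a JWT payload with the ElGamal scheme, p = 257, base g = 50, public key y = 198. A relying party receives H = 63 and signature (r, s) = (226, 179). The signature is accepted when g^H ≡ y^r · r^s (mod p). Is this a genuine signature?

Left side g^H mod p:
Squares mod 257: 50^1≡50, 50^2≡187, 50^4≡17, 50^8≡32, 50^16≡253, 50^32≡16
63 = 32 + 16 + 8 + 4 + 2 + 1, so 50^63 ≡ 16·253·32·17·187·50 ≡ 221 (mod 257)
Right side y^r · r^s mod p:
Squares mod 257: 198^1≡198, 198^2≡140, 198^4≡68, 198^8≡255, 198^16≡4, 198^32≡16, 198^64≡256, 198^128≡1
226 = 128 + 64 + 32 + 2, so 198^226 ≡ 1·256·16·140 ≡ 73 (mod 257)
Squares mod 257: 226^1≡226, 226^2≡190, 226^4≡120, 226^8≡8, 226^16≡64, 226^32≡241, 226^64≡256, 226^128≡1
179 = 128 + 32 + 16 + 2 + 1, so 226^179 ≡ 1·241·64·190·226 ≡ 84 (mod 257)
73·84 = 6132 ≡ 221 (mod 257)
221 ≡ 221 (mod 257), so the signature is genuine.

genuine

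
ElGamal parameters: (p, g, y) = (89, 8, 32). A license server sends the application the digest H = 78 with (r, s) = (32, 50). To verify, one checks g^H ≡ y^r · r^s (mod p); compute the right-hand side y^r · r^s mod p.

32^2 = 1024 ≡ 45
32^4 ≡ 45^2 = 2025 ≡ 67
32^8 ≡ 67^2 = 4489 ≡ 39
32^16 ≡ 39^2 = 1521 ≡ 8
32^32 ≡ 8^2 = 64
32^2 = 1024 ≡ 45
32^4 ≡ 45^2 = 2025 ≡ 67
32^8 ≡ 67^2 = 4489 ≡ 39
32^16 ≡ 39^2 = 1521 ≡ 8
32^32 ≡ 8^2 = 64
50 = 32 + 16 + 2, so 32^50 ≡ 64·8·45 ≡ 78 (mod 89)
y^r · r^s ≡ 64·78 = 4992 ≡ 8 (mod 89)

8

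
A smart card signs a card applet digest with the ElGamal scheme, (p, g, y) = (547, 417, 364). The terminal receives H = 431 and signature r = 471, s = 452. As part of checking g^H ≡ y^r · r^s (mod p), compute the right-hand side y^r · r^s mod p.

241

364^2 = 132496 ≡ 122
364^4 ≡ 122^2 = 14884 ≡ 115
364^8 ≡ 115^2 = 13225 ≡ 97
364^16 ≡ 97^2 = 9409 ≡ 110
364^32 ≡ 110^2 = 12100 ≡ 66
364^64 ≡ 66^2 = 4356 ≡ 527
364^128 ≡ 527^2 = 277729 ≡ 400
364^256 ≡ 400^2 = 160000 ≡ 276
471 = 256 + 128 + 64 + 16 + 4 + 2 + 1, so 364^471 ≡ 276·400·527·110·115·122·364 ≡ 523 (mod 547)
471^2 = 221841 ≡ 306
471^4 ≡ 306^2 = 93636 ≡ 99
471^8 ≡ 99^2 = 9801 ≡ 502
471^16 ≡ 502^2 = 252004 ≡ 384
471^32 ≡ 384^2 = 147456 ≡ 313
471^64 ≡ 313^2 = 97969 ≡ 56
471^128 ≡ 56^2 = 3136 ≡ 401
471^256 ≡ 401^2 = 160801 ≡ 530
452 = 256 + 128 + 64 + 4, so 471^452 ≡ 530·401·56·99 ≡ 423 (mod 547)
y^r · r^s ≡ 523·423 = 221229 ≡ 241 (mod 547)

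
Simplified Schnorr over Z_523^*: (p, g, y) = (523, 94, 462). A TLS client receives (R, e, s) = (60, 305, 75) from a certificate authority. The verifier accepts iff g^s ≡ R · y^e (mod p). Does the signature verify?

g^s mod p:
94^2 = 8836 ≡ 468
94^4 ≡ 468^2 = 219024 ≡ 410
94^8 ≡ 410^2 = 168100 ≡ 217
94^16 ≡ 217^2 = 47089 ≡ 19
94^32 ≡ 19^2 = 361
94^64 ≡ 361^2 = 130321 ≡ 94
75 = 64 + 8 + 2 + 1, so 94^75 ≡ 94·217·468·94 ≡ 60 (mod 523)
R · y^e mod p:
462^2 = 213444 ≡ 60
462^4 ≡ 60^2 = 3600 ≡ 462
462^8 ≡ 462^2 = 213444 ≡ 60
462^16 ≡ 60^2 = 3600 ≡ 462
462^32 ≡ 462^2 = 213444 ≡ 60
462^64 ≡ 60^2 = 3600 ≡ 462
462^128 ≡ 462^2 = 213444 ≡ 60
462^256 ≡ 60^2 = 3600 ≡ 462
305 = 256 + 32 + 16 + 1, so 462^305 ≡ 462·60·462·462 ≡ 60 (mod 523)
60·60 = 3600 ≡ 462 (mod 523)
60 ≠ 462; the check fails.

does not verify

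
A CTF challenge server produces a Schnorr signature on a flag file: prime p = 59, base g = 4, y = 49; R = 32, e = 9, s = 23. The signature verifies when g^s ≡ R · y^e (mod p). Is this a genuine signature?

forged

g^s mod p:
4^23 mod 59 = 26
R · y^e mod p:
49^9 mod 59 = 27
32·27 = 864 ≡ 38 (mod 59)
26 ≠ 38; the check fails.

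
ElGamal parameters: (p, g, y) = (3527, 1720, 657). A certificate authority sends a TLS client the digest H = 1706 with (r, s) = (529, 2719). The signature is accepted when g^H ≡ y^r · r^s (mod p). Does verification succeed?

Left side g^H mod p:
Squares mod 3527: 1720^1≡1720, 1720^2≡2774, 1720^4≡2689, 1720^8≡371, 1720^16≡88, 1720^32≡690, 1720^64≡3482, 1720^128≡2025, 1720^256≡2251, 1720^512≡2229, 1720^1024≡2425
1706 = 1024 + 512 + 128 + 32 + 8 + 2, so 1720^1706 ≡ 2425·2229·2025·690·371·2774 ≡ 1220 (mod 3527)
Right side y^r · r^s mod p:
Squares mod 3527: 657^1≡657, 657^2≡1355, 657^4≡1985, 657^8≡566, 657^16≡2926, 657^32≡1447, 657^64≡2298, 657^128≡885, 657^256≡231, 657^512≡456
529 = 512 + 16 + 1, so 657^529 ≡ 456·2926·657 ≡ 2085 (mod 3527)
Squares mod 3527: 529^1≡529, 529^2≡1208, 529^4≡2613, 529^8≡3024, 529^16≡2592, 529^32≡3056, 529^64≡3167, 529^128≡2628, 529^256≡518, 529^512≡272, 529^1024≡3444, 529^2048≡3362
2719 = 2048 + 512 + 128 + 16 + 8 + 4 + 2 + 1, so 529^2719 ≡ 3362·272·2628·2592·3024·2613·1208·529 ≡ 1227 (mod 3527)
2085·1227 = 2558295 ≡ 1220 (mod 3527)
1220 ≡ 1220 (mod 3527), so the signature is genuine.

passes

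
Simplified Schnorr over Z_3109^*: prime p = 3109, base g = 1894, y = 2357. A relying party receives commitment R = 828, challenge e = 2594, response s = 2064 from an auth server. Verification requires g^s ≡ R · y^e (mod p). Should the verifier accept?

g^s mod p:
1894^2 = 3587236 ≡ 2559
1894^4 ≡ 2559^2 = 6548481 ≡ 927
1894^8 ≡ 927^2 = 859329 ≡ 1245
1894^16 ≡ 1245^2 = 1550025 ≡ 1743
1894^32 ≡ 1743^2 = 3038049 ≡ 556
1894^64 ≡ 556^2 = 309136 ≡ 1345
1894^128 ≡ 1345^2 = 1809025 ≡ 2696
1894^256 ≡ 2696^2 = 7268416 ≡ 2683
1894^512 ≡ 2683^2 = 7198489 ≡ 1154
1894^1024 ≡ 1154^2 = 1331716 ≡ 1064
1894^2048 ≡ 1064^2 = 1132096 ≡ 420
2064 = 2048 + 16, so 1894^2064 ≡ 420·1743 ≡ 1445 (mod 3109)
R · y^e mod p:
2357^2 = 5555449 ≡ 2775
2357^4 ≡ 2775^2 = 7700625 ≡ 2741
2357^8 ≡ 2741^2 = 7513081 ≡ 1737
2357^16 ≡ 1737^2 = 3017169 ≡ 1439
2357^32 ≡ 1439^2 = 2070721 ≡ 127
2357^64 ≡ 127^2 = 16129 ≡ 584
2357^128 ≡ 584^2 = 341056 ≡ 2175
2357^256 ≡ 2175^2 = 4730625 ≡ 1836
2357^512 ≡ 1836^2 = 3370896 ≡ 740
2357^1024 ≡ 740^2 = 547600 ≡ 416
2357^2048 ≡ 416^2 = 173056 ≡ 2061
2594 = 2048 + 512 + 32 + 2, so 2357^2594 ≡ 2061·740·127·2775 ≡ 1696 (mod 3109)
828·1696 = 1404288 ≡ 2129 (mod 3109)
1445 ≠ 2129; the check fails.

reject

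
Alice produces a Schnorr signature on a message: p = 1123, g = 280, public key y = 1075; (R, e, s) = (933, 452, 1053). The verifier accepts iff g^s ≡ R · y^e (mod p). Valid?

no

g^s mod p:
280^2 = 78400 ≡ 913
280^4 ≡ 913^2 = 833569 ≡ 303
280^8 ≡ 303^2 = 91809 ≡ 846
280^16 ≡ 846^2 = 715716 ≡ 365
280^32 ≡ 365^2 = 133225 ≡ 711
280^64 ≡ 711^2 = 505521 ≡ 171
280^128 ≡ 171^2 = 29241 ≡ 43
280^256 ≡ 43^2 = 1849 ≡ 726
280^512 ≡ 726^2 = 527076 ≡ 389
280^1024 ≡ 389^2 = 151321 ≡ 839
1053 = 1024 + 16 + 8 + 4 + 1, so 280^1053 ≡ 839·365·846·303·280 ≡ 611 (mod 1123)
R · y^e mod p:
1075^2 = 1155625 ≡ 58
1075^4 ≡ 58^2 = 3364 ≡ 1118
1075^8 ≡ 1118^2 = 1249924 ≡ 25
1075^16 ≡ 25^2 = 625
1075^32 ≡ 625^2 = 390625 ≡ 944
1075^64 ≡ 944^2 = 891136 ≡ 597
1075^128 ≡ 597^2 = 356409 ≡ 418
1075^256 ≡ 418^2 = 174724 ≡ 659
452 = 256 + 128 + 64 + 4, so 1075^452 ≡ 659·418·597·1118 ≡ 915 (mod 1123)
933·915 = 853695 ≡ 215 (mod 1123)
611 ≠ 215; the check fails.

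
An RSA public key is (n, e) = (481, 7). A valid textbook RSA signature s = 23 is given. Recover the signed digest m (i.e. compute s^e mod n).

88

Squares mod 481: s^1≡23, s^2≡48, s^4≡380
7 = 4 + 2 + 1, so s^7 ≡ 380·48·23 ≡ 88 (mod 481)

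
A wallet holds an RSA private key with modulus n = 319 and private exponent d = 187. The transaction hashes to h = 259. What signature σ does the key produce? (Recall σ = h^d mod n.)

h^2 ≡ 259^2 = 67081 ≡ 91
h^4 ≡ 91^2 = 8281 ≡ 306
h^8 ≡ 306^2 = 93636 ≡ 169
h^16 ≡ 169^2 = 28561 ≡ 170
h^32 ≡ 170^2 = 28900 ≡ 190
h^64 ≡ 190^2 = 36100 ≡ 53
h^128 ≡ 53^2 = 2809 ≡ 257
187 = 128 + 32 + 16 + 8 + 2 + 1, so h^187 ≡ 257·190·170·169·91·259 ≡ 206 (mod 319)

206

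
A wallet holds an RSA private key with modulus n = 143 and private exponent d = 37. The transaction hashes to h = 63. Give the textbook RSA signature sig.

24

h^2 ≡ 63^2 = 3969 ≡ 108
h^4 ≡ 108^2 = 11664 ≡ 81
h^8 ≡ 81^2 = 6561 ≡ 126
h^16 ≡ 126^2 = 15876 ≡ 3
h^32 ≡ 3^2 = 9
37 = 32 + 4 + 1, so h^37 ≡ 9·81·63 ≡ 24 (mod 143)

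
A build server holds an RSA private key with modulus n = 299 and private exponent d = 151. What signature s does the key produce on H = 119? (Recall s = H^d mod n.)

H^2 ≡ 119^2 = 14161 ≡ 108
H^4 ≡ 108^2 = 11664 ≡ 3
H^8 ≡ 3^2 = 9
H^16 ≡ 9^2 = 81
H^32 ≡ 81^2 = 6561 ≡ 282
H^64 ≡ 282^2 = 79524 ≡ 289
H^128 ≡ 289^2 = 83521 ≡ 100
151 = 128 + 16 + 4 + 2 + 1, so H^151 ≡ 100·81·3·108·119 ≡ 193 (mod 299)

193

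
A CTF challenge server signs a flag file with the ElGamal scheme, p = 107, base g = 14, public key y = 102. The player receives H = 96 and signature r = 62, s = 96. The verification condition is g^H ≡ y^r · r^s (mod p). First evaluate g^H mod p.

35

14^2 = 196 ≡ 89
14^4 ≡ 89^2 = 7921 ≡ 3
14^8 ≡ 3^2 = 9
14^16 ≡ 9^2 = 81
14^32 ≡ 81^2 = 6561 ≡ 34
14^64 ≡ 34^2 = 1156 ≡ 86
96 = 64 + 32, so 14^96 ≡ 86·34 ≡ 35 (mod 107)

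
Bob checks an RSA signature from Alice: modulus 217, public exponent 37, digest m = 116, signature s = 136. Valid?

no

s^37 mod 217 = 24
The recovered value 24 does not match the digest 116.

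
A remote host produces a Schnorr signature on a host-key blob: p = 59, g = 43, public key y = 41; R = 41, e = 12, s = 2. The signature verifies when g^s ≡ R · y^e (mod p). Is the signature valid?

valid

g^s mod p:
43^2 = 1849 ≡ 20
R · y^e mod p:
41^2 = 1681 ≡ 29
41^4 ≡ 29^2 = 841 ≡ 15
41^8 ≡ 15^2 = 225 ≡ 48
12 = 8 + 4, so 41^12 ≡ 48·15 ≡ 12 (mod 59)
41·12 = 492 ≡ 20 (mod 59)
20 ≡ 20 (mod 59); signature holds.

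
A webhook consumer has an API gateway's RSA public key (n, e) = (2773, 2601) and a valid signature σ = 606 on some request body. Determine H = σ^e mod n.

σ^2 ≡ 606^2 = 367236 ≡ 1200
σ^4 ≡ 1200^2 = 1440000 ≡ 813
σ^8 ≡ 813^2 = 660969 ≡ 995
σ^16 ≡ 995^2 = 990025 ≡ 64
σ^32 ≡ 64^2 = 4096 ≡ 1323
σ^64 ≡ 1323^2 = 1750329 ≡ 566
σ^128 ≡ 566^2 = 320356 ≡ 1461
σ^256 ≡ 1461^2 = 2134521 ≡ 2084
σ^512 ≡ 2084^2 = 4343056 ≡ 538
σ^1024 ≡ 538^2 = 289444 ≡ 1052
σ^2048 ≡ 1052^2 = 1106704 ≡ 277
2601 = 2048 + 512 + 32 + 8 + 1, so σ^2601 ≡ 277·538·1323·995·606 ≡ 1764 (mod 2773)

1764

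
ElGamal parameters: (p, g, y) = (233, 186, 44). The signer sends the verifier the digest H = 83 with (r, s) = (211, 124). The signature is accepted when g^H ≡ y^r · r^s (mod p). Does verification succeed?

fails

Left side g^H mod p:
Squares mod 233: 186^1≡186, 186^2≡112, 186^4≡195, 186^8≡46, 186^16≡19, 186^32≡128, 186^64≡74
83 = 64 + 16 + 2 + 1, so 186^83 ≡ 74·19·112·186 ≡ 61 (mod 233)
Right side y^r · r^s mod p:
Squares mod 233: 44^1≡44, 44^2≡72, 44^4≡58, 44^8≡102, 44^16≡152, 44^32≡37, 44^64≡204, 44^128≡142
211 = 128 + 64 + 16 + 2 + 1, so 44^211 ≡ 142·204·152·72·44 ≡ 125 (mod 233)
Squares mod 233: 211^1≡211, 211^2≡18, 211^4≡91, 211^8≡126, 211^16≡32, 211^32≡92, 211^64≡76
124 = 64 + 32 + 16 + 8 + 4, so 211^124 ≡ 76·92·32·126·91 ≡ 107 (mod 233)
125·107 = 13375 ≡ 94 (mod 233)
61 ≠ 94, so verification fails.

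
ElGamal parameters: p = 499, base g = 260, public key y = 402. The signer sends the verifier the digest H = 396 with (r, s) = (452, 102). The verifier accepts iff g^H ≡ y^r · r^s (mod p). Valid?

no

Left side g^H mod p:
260^2 = 67600 ≡ 235
260^4 ≡ 235^2 = 55225 ≡ 335
260^8 ≡ 335^2 = 112225 ≡ 449
260^16 ≡ 449^2 = 201601 ≡ 5
260^32 ≡ 5^2 = 25
260^64 ≡ 25^2 = 625 ≡ 126
260^128 ≡ 126^2 = 15876 ≡ 407
260^256 ≡ 407^2 = 165649 ≡ 480
396 = 256 + 128 + 8 + 4, so 260^396 ≡ 480·407·449·335 ≡ 324 (mod 499)
Right side y^r · r^s mod p:
402^2 = 161604 ≡ 427
402^4 ≡ 427^2 = 182329 ≡ 194
402^8 ≡ 194^2 = 37636 ≡ 211
402^16 ≡ 211^2 = 44521 ≡ 110
402^32 ≡ 110^2 = 12100 ≡ 124
402^64 ≡ 124^2 = 15376 ≡ 406
402^128 ≡ 406^2 = 164836 ≡ 166
402^256 ≡ 166^2 = 27556 ≡ 111
452 = 256 + 128 + 64 + 4, so 402^452 ≡ 111·166·406·194 ≡ 391 (mod 499)
452^2 = 204304 ≡ 213
452^4 ≡ 213^2 = 45369 ≡ 459
452^8 ≡ 459^2 = 210681 ≡ 103
452^16 ≡ 103^2 = 10609 ≡ 130
452^32 ≡ 130^2 = 16900 ≡ 433
452^64 ≡ 433^2 = 187489 ≡ 364
102 = 64 + 32 + 4 + 2, so 452^102 ≡ 364·433·459·213 ≡ 169 (mod 499)
391·169 = 66079 ≡ 211 (mod 499)
324 ≠ 211, so verification fails.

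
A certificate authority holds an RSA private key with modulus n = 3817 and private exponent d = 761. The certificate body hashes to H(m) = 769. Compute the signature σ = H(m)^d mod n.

3167

Squares mod 3817: (H(m))^1≡769, (H(m))^2≡3543, (H(m))^4≡2553, (H(m))^8≡2190, (H(m))^16≡1948, (H(m))^32≡606, (H(m))^64≡804, (H(m))^128≡1343, (H(m))^256≡2025, (H(m))^512≡1167
761 = 512 + 128 + 64 + 32 + 16 + 8 + 1, so (H(m))^761 ≡ 1167·1343·804·606·1948·2190·769 ≡ 3167 (mod 3817)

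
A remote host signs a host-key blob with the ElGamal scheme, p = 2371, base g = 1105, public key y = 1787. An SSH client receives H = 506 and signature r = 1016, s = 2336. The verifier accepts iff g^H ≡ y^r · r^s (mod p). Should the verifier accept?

reject

Left side g^H mod p:
1105^2 = 1221025 ≡ 2331
1105^4 ≡ 2331^2 = 5433561 ≡ 1600
1105^8 ≡ 1600^2 = 2560000 ≡ 1691
1105^16 ≡ 1691^2 = 2859481 ≡ 55
1105^32 ≡ 55^2 = 3025 ≡ 654
1105^64 ≡ 654^2 = 427716 ≡ 936
1105^128 ≡ 936^2 = 876096 ≡ 1197
1105^256 ≡ 1197^2 = 1432809 ≡ 725
506 = 256 + 128 + 64 + 32 + 16 + 8 + 2, so 1105^506 ≡ 725·1197·936·654·55·1691·2331 ≡ 654 (mod 2371)
Right side y^r · r^s mod p:
1787^2 = 3193369 ≡ 2003
1787^4 ≡ 2003^2 = 4012009 ≡ 277
1787^8 ≡ 277^2 = 76729 ≡ 857
1787^16 ≡ 857^2 = 734449 ≡ 1810
1787^32 ≡ 1810^2 = 3276100 ≡ 1749
1787^64 ≡ 1749^2 = 3059001 ≡ 411
1787^128 ≡ 411^2 = 168921 ≡ 580
1787^256 ≡ 580^2 = 336400 ≡ 2089
1787^512 ≡ 2089^2 = 4363921 ≡ 1281
1016 = 512 + 256 + 128 + 64 + 32 + 16 + 8, so 1787^1016 ≡ 1281·2089·580·411·1749·1810·857 ≡ 39 (mod 2371)
1016^2 = 1032256 ≡ 871
1016^4 ≡ 871^2 = 758641 ≡ 2292
1016^8 ≡ 2292^2 = 5253264 ≡ 1499
1016^16 ≡ 1499^2 = 2247001 ≡ 1664
1016^32 ≡ 1664^2 = 2768896 ≡ 1939
1016^64 ≡ 1939^2 = 3759721 ≡ 1686
1016^128 ≡ 1686^2 = 2842596 ≡ 2138
1016^256 ≡ 2138^2 = 4571044 ≡ 2127
1016^512 ≡ 2127^2 = 4524129 ≡ 261
1016^1024 ≡ 261^2 = 68121 ≡ 1733
1016^2048 ≡ 1733^2 = 3003289 ≡ 1603
2336 = 2048 + 256 + 32, so 1016^2336 ≡ 1603·2127·1939 ≡ 2080 (mod 2371)
39·2080 = 81120 ≡ 506 (mod 2371)
654 ≠ 506, so verification fails.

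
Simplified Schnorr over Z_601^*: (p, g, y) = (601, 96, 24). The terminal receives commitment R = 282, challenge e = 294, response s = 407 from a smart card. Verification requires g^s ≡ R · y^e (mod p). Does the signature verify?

verifies

g^s mod p:
96^2 = 9216 ≡ 201
96^4 ≡ 201^2 = 40401 ≡ 134
96^8 ≡ 134^2 = 17956 ≡ 527
96^16 ≡ 527^2 = 277729 ≡ 67
96^32 ≡ 67^2 = 4489 ≡ 282
96^64 ≡ 282^2 = 79524 ≡ 192
96^128 ≡ 192^2 = 36864 ≡ 203
96^256 ≡ 203^2 = 41209 ≡ 341
407 = 256 + 128 + 16 + 4 + 2 + 1, so 96^407 ≡ 341·203·67·134·201·96 ≡ 282 (mod 601)
R · y^e mod p:
24^2 = 576
24^4 ≡ 576^2 = 331776 ≡ 24
24^8 ≡ 24^2 = 576
24^16 ≡ 576^2 = 331776 ≡ 24
24^32 ≡ 24^2 = 576
24^64 ≡ 576^2 = 331776 ≡ 24
24^128 ≡ 24^2 = 576
24^256 ≡ 576^2 = 331776 ≡ 24
294 = 256 + 32 + 4 + 2, so 24^294 ≡ 24·576·24·576 ≡ 1 (mod 601)
282·1 = 282 ≡ 282 (mod 601)
282 ≡ 282 (mod 601); signature holds.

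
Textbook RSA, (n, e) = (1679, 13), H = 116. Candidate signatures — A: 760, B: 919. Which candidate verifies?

Candidate A: 760^2 = 577600 ≡ 24; 760^4 ≡ 24^2 = 576; 760^8 ≡ 576^2 = 331776 ≡ 1013; 13 = 8 + 4 + 1, so 760^13 ≡ 1013·576·760 ≡ 116 (mod 1679)
  → matches H = 116
Candidate B: 919^2 = 844561 ≡ 24; 919^4 ≡ 24^2 = 576; 919^8 ≡ 576^2 = 331776 ≡ 1013; 13 = 8 + 4 + 1, so 919^13 ≡ 1013·576·919 ≡ 1563 (mod 1679)

A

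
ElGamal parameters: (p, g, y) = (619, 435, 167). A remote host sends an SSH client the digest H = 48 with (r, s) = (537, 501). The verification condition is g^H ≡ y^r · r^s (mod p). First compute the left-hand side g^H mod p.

506

435^48 mod 619 = 506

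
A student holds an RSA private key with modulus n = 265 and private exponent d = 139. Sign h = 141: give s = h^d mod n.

h^2 ≡ 141^2 = 19881 ≡ 6
h^4 ≡ 6^2 = 36
h^8 ≡ 36^2 = 1296 ≡ 236
h^16 ≡ 236^2 = 55696 ≡ 46
h^32 ≡ 46^2 = 2116 ≡ 261
h^64 ≡ 261^2 = 68121 ≡ 16
h^128 ≡ 16^2 = 256
139 = 128 + 8 + 2 + 1, so h^139 ≡ 256·236·6·141 ≡ 61 (mod 265)

61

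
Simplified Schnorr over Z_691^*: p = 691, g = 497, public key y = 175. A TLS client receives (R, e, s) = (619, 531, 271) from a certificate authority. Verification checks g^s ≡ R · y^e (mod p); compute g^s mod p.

Squares mod 691: 497^1≡497, 497^2≡322, 497^4≡34, 497^8≡465, 497^16≡633, 497^32≡600, 497^64≡680, 497^128≡121, 497^256≡130
271 = 256 + 8 + 4 + 2 + 1, so 497^271 ≡ 130·465·34·322·497 ≡ 680 (mod 691)

680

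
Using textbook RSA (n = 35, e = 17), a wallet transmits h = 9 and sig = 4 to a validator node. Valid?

yes

Squares mod 35: sig^1≡4, sig^2≡16, sig^4≡11, sig^8≡16, sig^16≡11
17 = 16 + 1, so sig^17 ≡ 11·4 ≡ 9 (mod 35)
sig^17 mod 35 = 9 matches h.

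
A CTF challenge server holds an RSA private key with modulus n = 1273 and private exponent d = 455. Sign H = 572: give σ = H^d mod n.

H^455 mod 1273 = 735

735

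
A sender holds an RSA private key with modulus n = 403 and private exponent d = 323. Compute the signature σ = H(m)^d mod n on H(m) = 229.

239

Squares mod 403: (H(m))^1≡229, (H(m))^2≡51, (H(m))^4≡183, (H(m))^8≡40, (H(m))^16≡391, (H(m))^32≡144, (H(m))^64≡183, (H(m))^128≡40, (H(m))^256≡391
323 = 256 + 64 + 2 + 1, so (H(m))^323 ≡ 391·183·51·229 ≡ 239 (mod 403)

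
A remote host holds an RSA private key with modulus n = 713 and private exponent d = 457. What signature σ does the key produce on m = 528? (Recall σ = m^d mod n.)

m^2 ≡ 528^2 = 278784 ≡ 1
m^4 ≡ 1^2 = 1
m^8 ≡ 1^2 = 1
m^16 ≡ 1^2 = 1
m^32 ≡ 1^2 = 1
m^64 ≡ 1^2 = 1
m^128 ≡ 1^2 = 1
m^256 ≡ 1^2 = 1
457 = 256 + 128 + 64 + 8 + 1, so m^457 ≡ 1·1·1·1·528 ≡ 528 (mod 713)

528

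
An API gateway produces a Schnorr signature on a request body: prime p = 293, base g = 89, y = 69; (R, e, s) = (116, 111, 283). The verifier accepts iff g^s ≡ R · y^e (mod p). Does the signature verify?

g^s mod p:
89^2 = 7921 ≡ 10
89^4 ≡ 10^2 = 100
89^8 ≡ 100^2 = 10000 ≡ 38
89^16 ≡ 38^2 = 1444 ≡ 272
89^32 ≡ 272^2 = 73984 ≡ 148
89^64 ≡ 148^2 = 21904 ≡ 222
89^128 ≡ 222^2 = 49284 ≡ 60
89^256 ≡ 60^2 = 3600 ≡ 84
283 = 256 + 16 + 8 + 2 + 1, so 89^283 ≡ 84·272·38·10·89 ≡ 129 (mod 293)
R · y^e mod p:
69^2 = 4761 ≡ 73
69^4 ≡ 73^2 = 5329 ≡ 55
69^8 ≡ 55^2 = 3025 ≡ 95
69^16 ≡ 95^2 = 9025 ≡ 235
69^32 ≡ 235^2 = 55225 ≡ 141
69^64 ≡ 141^2 = 19881 ≡ 250
111 = 64 + 32 + 8 + 4 + 2 + 1, so 69^111 ≡ 250·141·95·55·73·69 ≡ 39 (mod 293)
116·39 = 4524 ≡ 129 (mod 293)
129 ≡ 129 (mod 293); signature holds.

verifies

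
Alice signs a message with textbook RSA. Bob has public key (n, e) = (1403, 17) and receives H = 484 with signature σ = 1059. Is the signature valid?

valid

σ^2 ≡ 1059^2 = 1121481 ≡ 484
σ^4 ≡ 484^2 = 234256 ≡ 1358
σ^8 ≡ 1358^2 = 1844164 ≡ 622
σ^16 ≡ 622^2 = 386884 ≡ 1059
17 = 16 + 1, so σ^17 ≡ 1059·1059 ≡ 484 (mod 1403)
σ^17 mod 1403 = 484 matches H.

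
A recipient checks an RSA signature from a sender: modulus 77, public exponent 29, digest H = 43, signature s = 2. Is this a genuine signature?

forged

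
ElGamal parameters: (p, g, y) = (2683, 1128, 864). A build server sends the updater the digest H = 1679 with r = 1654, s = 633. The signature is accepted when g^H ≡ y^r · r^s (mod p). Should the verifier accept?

Left side g^H mod p:
1128^2 = 1272384 ≡ 642
1128^4 ≡ 642^2 = 412164 ≡ 1665
1128^8 ≡ 1665^2 = 2772225 ≡ 686
1128^16 ≡ 686^2 = 470596 ≡ 1071
1128^32 ≡ 1071^2 = 1147041 ≡ 1400
1128^64 ≡ 1400^2 = 1960000 ≡ 1410
1128^128 ≡ 1410^2 = 1988100 ≡ 2680
1128^256 ≡ 2680^2 = 7182400 ≡ 9
1128^512 ≡ 9^2 = 81
1128^1024 ≡ 81^2 = 6561 ≡ 1195
1679 = 1024 + 512 + 128 + 8 + 4 + 2 + 1, so 1128^1679 ≡ 1195·81·2680·686·1665·642·1128 ≡ 916 (mod 2683)
Right side y^r · r^s mod p:
864^2 = 746496 ≡ 622
864^4 ≡ 622^2 = 386884 ≡ 532
864^8 ≡ 532^2 = 283024 ≡ 1309
864^16 ≡ 1309^2 = 1713481 ≡ 1727
864^32 ≡ 1727^2 = 2982529 ≡ 1716
864^64 ≡ 1716^2 = 2944656 ≡ 1405
864^128 ≡ 1405^2 = 1974025 ≡ 2020
864^256 ≡ 2020^2 = 4080400 ≡ 2240
864^512 ≡ 2240^2 = 5017600 ≡ 390
864^1024 ≡ 390^2 = 152100 ≡ 1852
1654 = 1024 + 512 + 64 + 32 + 16 + 4 + 2, so 864^1654 ≡ 1852·390·1405·1716·1727·532·622 ≡ 396 (mod 2683)
1654^2 = 2735716 ≡ 1739
1654^4 ≡ 1739^2 = 3024121 ≡ 380
1654^8 ≡ 380^2 = 144400 ≡ 2201
1654^16 ≡ 2201^2 = 4844401 ≡ 1586
1654^32 ≡ 1586^2 = 2515396 ≡ 1425
1654^64 ≡ 1425^2 = 2030625 ≡ 2277
1654^128 ≡ 2277^2 = 5184729 ≡ 1173
1654^256 ≡ 1173^2 = 1375929 ≡ 2233
1654^512 ≡ 2233^2 = 4986289 ≡ 1275
633 = 512 + 64 + 32 + 16 + 8 + 1, so 1654^633 ≡ 1275·2277·1425·1586·2201·1654 ≡ 2587 (mod 2683)
396·2587 = 1024452 ≡ 2229 (mod 2683)
916 ≠ 2229, so verification fails.

reject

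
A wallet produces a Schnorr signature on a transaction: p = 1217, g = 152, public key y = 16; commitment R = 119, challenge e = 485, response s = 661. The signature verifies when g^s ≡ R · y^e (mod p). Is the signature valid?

valid

g^s mod p:
152^2 = 23104 ≡ 1198
152^4 ≡ 1198^2 = 1435204 ≡ 361
152^8 ≡ 361^2 = 130321 ≡ 102
152^16 ≡ 102^2 = 10404 ≡ 668
152^32 ≡ 668^2 = 446224 ≡ 802
152^64 ≡ 802^2 = 643204 ≡ 628
152^128 ≡ 628^2 = 394384 ≡ 76
152^256 ≡ 76^2 = 5776 ≡ 908
152^512 ≡ 908^2 = 824464 ≡ 555
661 = 512 + 128 + 16 + 4 + 1, so 152^661 ≡ 555·76·668·361·152 ≡ 618 (mod 1217)
R · y^e mod p:
16^2 = 256
16^4 ≡ 256^2 = 65536 ≡ 1035
16^8 ≡ 1035^2 = 1071225 ≡ 265
16^16 ≡ 265^2 = 70225 ≡ 856
16^32 ≡ 856^2 = 732736 ≡ 102
16^64 ≡ 102^2 = 10404 ≡ 668
16^128 ≡ 668^2 = 446224 ≡ 802
16^256 ≡ 802^2 = 643204 ≡ 628
485 = 256 + 128 + 64 + 32 + 4 + 1, so 16^485 ≡ 628·802·668·102·1035·16 ≡ 312 (mod 1217)
119·312 = 37128 ≡ 618 (mod 1217)
618 ≡ 618 (mod 1217); signature holds.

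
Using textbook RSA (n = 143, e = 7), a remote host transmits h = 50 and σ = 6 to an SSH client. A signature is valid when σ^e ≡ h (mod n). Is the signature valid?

invalid

σ^2 ≡ 6^2 = 36
σ^4 ≡ 36^2 = 1296 ≡ 9
7 = 4 + 2 + 1, so σ^7 ≡ 9·36·6 ≡ 85 (mod 143)
σ^7 mod 143 = 85, but h = 50.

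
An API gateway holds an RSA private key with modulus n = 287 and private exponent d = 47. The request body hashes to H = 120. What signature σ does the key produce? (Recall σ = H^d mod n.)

H^2 ≡ 120^2 = 14400 ≡ 50
H^4 ≡ 50^2 = 2500 ≡ 204
H^8 ≡ 204^2 = 41616 ≡ 1
H^16 ≡ 1^2 = 1
H^32 ≡ 1^2 = 1
47 = 32 + 8 + 4 + 2 + 1, so H^47 ≡ 1·1·204·50·120 ≡ 232 (mod 287)

232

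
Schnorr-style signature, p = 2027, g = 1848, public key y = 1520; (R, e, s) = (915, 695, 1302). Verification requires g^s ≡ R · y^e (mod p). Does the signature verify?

verifies

g^s mod p:
Squares mod 2027: 1848^1≡1848, 1848^2≡1636, 1848^4≡856, 1848^8≡989, 1848^16≡1107, 1848^32≡1141, 1848^64≡547, 1848^128≡1240, 1848^256≡1134, 1848^512≡838, 1848^1024≡902
1302 = 1024 + 256 + 16 + 4 + 2, so 1848^1302 ≡ 902·1134·1107·856·1636 ≡ 2006 (mod 2027)
R · y^e mod p:
Squares mod 2027: 1520^1≡1520, 1520^2≡1647, 1520^4≡483, 1520^8≡184, 1520^16≡1424, 1520^32≡776, 1520^64≡157, 1520^128≡325, 1520^256≡221, 1520^512≡193
695 = 512 + 128 + 32 + 16 + 4 + 2 + 1, so 1520^695 ≡ 193·325·776·1424·483·1647·1520 ≡ 206 (mod 2027)
915·206 = 188490 ≡ 2006 (mod 2027)
2006 ≡ 2006 (mod 2027); signature holds.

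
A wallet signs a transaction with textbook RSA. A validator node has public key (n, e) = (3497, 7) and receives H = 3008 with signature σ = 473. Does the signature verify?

σ^7 mod 3497 = 489
σ^7 mod 3497 = 489, but H = 3008.

does not verify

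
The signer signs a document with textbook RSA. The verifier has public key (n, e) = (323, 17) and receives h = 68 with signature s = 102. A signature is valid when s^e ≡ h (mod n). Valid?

s^17 mod 323 = 68
68 = h, so the signature checks out.

yes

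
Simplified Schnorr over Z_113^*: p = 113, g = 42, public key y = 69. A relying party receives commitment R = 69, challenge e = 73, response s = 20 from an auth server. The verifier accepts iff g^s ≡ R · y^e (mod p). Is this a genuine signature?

genuine

g^s mod p:
42^20 mod 113 = 15
R · y^e mod p:
69^73 mod 113 = 69
69·69 = 4761 ≡ 15 (mod 113)
15 ≡ 15 (mod 113); signature holds.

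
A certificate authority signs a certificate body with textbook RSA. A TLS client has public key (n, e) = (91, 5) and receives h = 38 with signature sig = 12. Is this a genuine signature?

genuine

sig^2 ≡ 12^2 = 144 ≡ 53
sig^4 ≡ 53^2 = 2809 ≡ 79
5 = 4 + 1, so sig^5 ≡ 79·12 ≡ 38 (mod 91)
Since 38 equals the digest 38, verification succeeds.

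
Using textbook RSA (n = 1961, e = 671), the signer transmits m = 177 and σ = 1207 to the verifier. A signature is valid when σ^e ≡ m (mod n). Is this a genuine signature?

σ^671 mod 1961 = 177
Since 177 equals the digest 177, verification succeeds.

genuine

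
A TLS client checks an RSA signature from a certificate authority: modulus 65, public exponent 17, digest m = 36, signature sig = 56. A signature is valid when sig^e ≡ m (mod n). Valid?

Squares mod 65: sig^1≡56, sig^2≡16, sig^4≡61, sig^8≡16, sig^16≡61
17 = 16 + 1, so sig^17 ≡ 61·56 ≡ 36 (mod 65)
36 = m, so the signature checks out.

yes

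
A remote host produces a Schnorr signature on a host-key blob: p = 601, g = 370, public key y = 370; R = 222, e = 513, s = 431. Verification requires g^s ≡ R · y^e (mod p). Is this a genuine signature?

g^s mod p:
370^2 = 136900 ≡ 473
370^4 ≡ 473^2 = 223729 ≡ 157
370^8 ≡ 157^2 = 24649 ≡ 8
370^16 ≡ 8^2 = 64
370^32 ≡ 64^2 = 4096 ≡ 490
370^64 ≡ 490^2 = 240100 ≡ 301
370^128 ≡ 301^2 = 90601 ≡ 451
370^256 ≡ 451^2 = 203401 ≡ 263
431 = 256 + 128 + 32 + 8 + 4 + 2 + 1, so 370^431 ≡ 263·451·490·8·157·473·370 ≡ 180 (mod 601)
R · y^e mod p:
370^2 = 136900 ≡ 473
370^4 ≡ 473^2 = 223729 ≡ 157
370^8 ≡ 157^2 = 24649 ≡ 8
370^16 ≡ 8^2 = 64
370^32 ≡ 64^2 = 4096 ≡ 490
370^64 ≡ 490^2 = 240100 ≡ 301
370^128 ≡ 301^2 = 90601 ≡ 451
370^256 ≡ 451^2 = 203401 ≡ 263
370^512 ≡ 263^2 = 69169 ≡ 54
513 = 512 + 1, so 370^513 ≡ 54·370 ≡ 147 (mod 601)
222·147 = 32634 ≡ 180 (mod 601)
180 ≡ 180 (mod 601); signature holds.

genuine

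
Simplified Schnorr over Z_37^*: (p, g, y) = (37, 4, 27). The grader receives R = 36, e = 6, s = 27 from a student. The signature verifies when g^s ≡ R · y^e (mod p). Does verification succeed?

passes

g^s mod p:
4^2 = 16
4^4 ≡ 16^2 = 256 ≡ 34
4^8 ≡ 34^2 = 1156 ≡ 9
4^16 ≡ 9^2 = 81 ≡ 7
27 = 16 + 8 + 2 + 1, so 4^27 ≡ 7·9·16·4 ≡ 36 (mod 37)
R · y^e mod p:
27^2 = 729 ≡ 26
27^4 ≡ 26^2 = 676 ≡ 10
6 = 4 + 2, so 27^6 ≡ 10·26 ≡ 1 (mod 37)
36·1 = 36 ≡ 36 (mod 37)
36 ≡ 36 (mod 37); signature holds.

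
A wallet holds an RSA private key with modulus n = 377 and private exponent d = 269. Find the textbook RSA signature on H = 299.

Squares mod 377: H^1≡299, H^2≡52, H^4≡65, H^8≡78, H^16≡52, H^32≡65, H^64≡78, H^128≡52, H^256≡65
269 = 256 + 8 + 4 + 1, so H^269 ≡ 65·78·65·299 ≡ 91 (mod 377)

91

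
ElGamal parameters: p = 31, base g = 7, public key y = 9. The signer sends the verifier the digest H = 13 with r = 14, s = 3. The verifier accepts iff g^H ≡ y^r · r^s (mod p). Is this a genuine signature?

Left side g^H mod p:
Squares mod 31: 7^1≡7, 7^2≡18, 7^4≡14, 7^8≡10
13 = 8 + 4 + 1, so 7^13 ≡ 10·14·7 ≡ 19 (mod 31)
Right side y^r · r^s mod p:
Squares mod 31: 9^1≡9, 9^2≡19, 9^4≡20, 9^8≡28
14 = 8 + 4 + 2, so 9^14 ≡ 28·20·19 ≡ 7 (mod 31)
Squares mod 31: 14^1≡14, 14^2≡10
3 = 2 + 1, so 14^3 ≡ 10·14 ≡ 16 (mod 31)
7·16 = 112 ≡ 19 (mod 31)
19 ≡ 19 (mod 31), so the signature is genuine.

genuine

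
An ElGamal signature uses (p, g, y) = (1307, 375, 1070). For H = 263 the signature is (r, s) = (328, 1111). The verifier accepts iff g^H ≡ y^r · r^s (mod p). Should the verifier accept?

reject

Left side g^H mod p:
Squares mod 1307: 375^1≡375, 375^2≡776, 375^4≡956, 375^8≡343, 375^16≡19, 375^32≡361, 375^64≡928, 375^128≡1178, 375^256≡957
263 = 256 + 4 + 2 + 1, so 375^263 ≡ 957·956·776·375 ≡ 1074 (mod 1307)
Right side y^r · r^s mod p:
Squares mod 1307: 1070^1≡1070, 1070^2≡1275, 1070^4≡1024, 1070^8≡362, 1070^16≡344, 1070^32≡706, 1070^64≡469, 1070^128≡385, 1070^256≡534
328 = 256 + 64 + 8, so 1070^328 ≡ 534·469·362 ≡ 90 (mod 1307)
Squares mod 1307: 328^1≡328, 328^2≡410, 328^4≡804, 328^8≡758, 328^16≡791, 328^32≡935, 328^64≡1149, 328^128≡131, 328^256≡170, 328^512≡146, 328^1024≡404
1111 = 1024 + 64 + 16 + 4 + 2 + 1, so 328^1111 ≡ 404·1149·791·804·410·328 ≡ 960 (mod 1307)
90·960 = 86400 ≡ 138 (mod 1307)
1074 ≠ 138, so verification fails.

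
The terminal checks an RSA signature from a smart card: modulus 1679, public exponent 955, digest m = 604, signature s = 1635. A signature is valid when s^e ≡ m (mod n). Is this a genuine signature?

genuine

s^2 ≡ 1635^2 = 2673225 ≡ 257
s^4 ≡ 257^2 = 66049 ≡ 568
s^8 ≡ 568^2 = 322624 ≡ 256
s^16 ≡ 256^2 = 65536 ≡ 55
s^32 ≡ 55^2 = 3025 ≡ 1346
s^64 ≡ 1346^2 = 1811716 ≡ 75
s^128 ≡ 75^2 = 5625 ≡ 588
s^256 ≡ 588^2 = 345744 ≡ 1549
s^512 ≡ 1549^2 = 2399401 ≡ 110
955 = 512 + 256 + 128 + 32 + 16 + 8 + 2 + 1, so s^955 ≡ 110·1549·588·1346·55·256·257·1635 ≡ 604 (mod 1679)
s^955 mod 1679 = 604 matches m.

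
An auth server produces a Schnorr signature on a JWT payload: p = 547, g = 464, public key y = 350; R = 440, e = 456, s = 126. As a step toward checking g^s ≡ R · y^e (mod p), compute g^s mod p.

293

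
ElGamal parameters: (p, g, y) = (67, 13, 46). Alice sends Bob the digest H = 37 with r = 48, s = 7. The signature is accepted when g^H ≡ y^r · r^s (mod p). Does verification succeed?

passes

Left side g^H mod p:
Squares mod 67: 13^1≡13, 13^2≡35, 13^4≡19, 13^8≡26, 13^16≡6, 13^32≡36
37 = 32 + 4 + 1, so 13^37 ≡ 36·19·13 ≡ 48 (mod 67)
Right side y^r · r^s mod p:
Squares mod 67: 46^1≡46, 46^2≡39, 46^4≡47, 46^8≡65, 46^16≡4, 46^32≡16
48 = 32 + 16, so 46^48 ≡ 16·4 ≡ 64 (mod 67)
Squares mod 67: 48^1≡48, 48^2≡26, 48^4≡6
7 = 4 + 2 + 1, so 48^7 ≡ 6·26·48 ≡ 51 (mod 67)
64·51 = 3264 ≡ 48 (mod 67)
48 ≡ 48 (mod 67), so the signature is genuine.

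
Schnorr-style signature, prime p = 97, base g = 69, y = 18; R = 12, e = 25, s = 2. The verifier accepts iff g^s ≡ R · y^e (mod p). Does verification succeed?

g^s mod p:
69^2 = 4761 ≡ 8
R · y^e mod p:
18^2 = 324 ≡ 33
18^4 ≡ 33^2 = 1089 ≡ 22
18^8 ≡ 22^2 = 484 ≡ 96
18^16 ≡ 96^2 = 9216 ≡ 1
25 = 16 + 8 + 1, so 18^25 ≡ 1·96·18 ≡ 79 (mod 97)
12·79 = 948 ≡ 75 (mod 97)
8 ≠ 75; the check fails.

fails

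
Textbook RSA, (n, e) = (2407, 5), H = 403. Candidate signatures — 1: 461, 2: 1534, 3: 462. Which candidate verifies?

Candidate 1: Squares mod 2407: 461^1≡461, 461^2≡705, 461^4≡1183; 5 = 4 + 1, so 461^5 ≡ 1183·461 ≡ 1381 (mod 2407)
Candidate 2: Squares mod 2407: 1534^1≡1534, 1534^2≡1517, 1534^4≡197; 5 = 4 + 1, so 1534^5 ≡ 197·1534 ≡ 1323 (mod 2407)
Candidate 3: Squares mod 2407: 462^1≡462, 462^2≡1628, 462^4≡277; 5 = 4 + 1, so 462^5 ≡ 277·462 ≡ 403 (mod 2407)
  → matches H = 403

3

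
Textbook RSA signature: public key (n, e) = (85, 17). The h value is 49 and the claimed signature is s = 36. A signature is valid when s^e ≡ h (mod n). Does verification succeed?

fails

s^2 ≡ 36^2 = 1296 ≡ 21
s^4 ≡ 21^2 = 441 ≡ 16
s^8 ≡ 16^2 = 256 ≡ 1
s^16 ≡ 1^2 = 1
17 = 16 + 1, so s^17 ≡ 1·36 ≡ 36 (mod 85)
s^17 mod 85 = 36, but h = 49.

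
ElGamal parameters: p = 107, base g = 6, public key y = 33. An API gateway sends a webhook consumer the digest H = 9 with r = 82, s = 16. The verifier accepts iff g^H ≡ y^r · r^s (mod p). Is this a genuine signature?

Left side g^H mod p:
Squares mod 107: 6^1≡6, 6^2≡36, 6^4≡12, 6^8≡37
9 = 8 + 1, so 6^9 ≡ 37·6 ≡ 8 (mod 107)
Right side y^r · r^s mod p:
Squares mod 107: 33^1≡33, 33^2≡19, 33^4≡40, 33^8≡102, 33^16≡25, 33^32≡90, 33^64≡75
82 = 64 + 16 + 2, so 33^82 ≡ 75·25·19 ≡ 101 (mod 107)
Squares mod 107: 82^1≡82, 82^2≡90, 82^4≡75, 82^8≡61, 82^16≡83
82^16 ≡ 83 (mod 107)
101·83 = 8383 ≡ 37 (mod 107)
8 ≠ 37, so verification fails.

forged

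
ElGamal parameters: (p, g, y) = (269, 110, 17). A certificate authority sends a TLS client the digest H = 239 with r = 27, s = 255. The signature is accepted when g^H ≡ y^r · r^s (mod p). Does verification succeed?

fails

Left side g^H mod p:
110^2 = 12100 ≡ 264
110^4 ≡ 264^2 = 69696 ≡ 25
110^8 ≡ 25^2 = 625 ≡ 87
110^16 ≡ 87^2 = 7569 ≡ 37
110^32 ≡ 37^2 = 1369 ≡ 24
110^64 ≡ 24^2 = 576 ≡ 38
110^128 ≡ 38^2 = 1444 ≡ 99
239 = 128 + 64 + 32 + 8 + 4 + 2 + 1, so 110^239 ≡ 99·38·24·87·25·264·110 ≡ 134 (mod 269)
Right side y^r · r^s mod p:
17^2 = 289 ≡ 20
17^4 ≡ 20^2 = 400 ≡ 131
17^8 ≡ 131^2 = 17161 ≡ 214
17^16 ≡ 214^2 = 45796 ≡ 66
27 = 16 + 8 + 2 + 1, so 17^27 ≡ 66·214·20·17 ≡ 241 (mod 269)
27^2 = 729 ≡ 191
27^4 ≡ 191^2 = 36481 ≡ 166
27^8 ≡ 166^2 = 27556 ≡ 118
27^16 ≡ 118^2 = 13924 ≡ 205
27^32 ≡ 205^2 = 42025 ≡ 61
27^64 ≡ 61^2 = 3721 ≡ 224
27^128 ≡ 224^2 = 50176 ≡ 142
255 = 128 + 64 + 32 + 16 + 8 + 4 + 2 + 1, so 27^255 ≡ 142·224·61·205·118·166·191·27 ≡ 159 (mod 269)
241·159 = 38319 ≡ 121 (mod 269)
134 ≠ 121, so verification fails.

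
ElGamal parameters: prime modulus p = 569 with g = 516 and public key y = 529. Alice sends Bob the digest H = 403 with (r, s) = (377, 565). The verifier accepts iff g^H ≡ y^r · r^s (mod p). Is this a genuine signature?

Left side g^H mod p:
516^2 = 266256 ≡ 533
516^4 ≡ 533^2 = 284089 ≡ 158
516^8 ≡ 158^2 = 24964 ≡ 497
516^16 ≡ 497^2 = 247009 ≡ 63
516^32 ≡ 63^2 = 3969 ≡ 555
516^64 ≡ 555^2 = 308025 ≡ 196
516^128 ≡ 196^2 = 38416 ≡ 293
516^256 ≡ 293^2 = 85849 ≡ 499
403 = 256 + 128 + 16 + 2 + 1, so 516^403 ≡ 499·293·63·533·516 ≡ 213 (mod 569)
Right side y^r · r^s mod p:
529^2 = 279841 ≡ 462
529^4 ≡ 462^2 = 213444 ≡ 69
529^8 ≡ 69^2 = 4761 ≡ 209
529^16 ≡ 209^2 = 43681 ≡ 437
529^32 ≡ 437^2 = 190969 ≡ 354
529^64 ≡ 354^2 = 125316 ≡ 136
529^128 ≡ 136^2 = 18496 ≡ 288
529^256 ≡ 288^2 = 82944 ≡ 439
377 = 256 + 64 + 32 + 16 + 8 + 1, so 529^377 ≡ 439·136·354·437·209·529 ≡ 392 (mod 569)
377^2 = 142129 ≡ 448
377^4 ≡ 448^2 = 200704 ≡ 416
377^8 ≡ 416^2 = 173056 ≡ 80
377^16 ≡ 80^2 = 6400 ≡ 141
377^32 ≡ 141^2 = 19881 ≡ 535
377^64 ≡ 535^2 = 286225 ≡ 18
377^128 ≡ 18^2 = 324
377^256 ≡ 324^2 = 104976 ≡ 280
377^512 ≡ 280^2 = 78400 ≡ 447
565 = 512 + 32 + 16 + 4 + 1, so 377^565 ≡ 447·535·141·416·377 ≡ 481 (mod 569)
392·481 = 188552 ≡ 213 (mod 569)
213 ≡ 213 (mod 569), so the signature is genuine.

genuine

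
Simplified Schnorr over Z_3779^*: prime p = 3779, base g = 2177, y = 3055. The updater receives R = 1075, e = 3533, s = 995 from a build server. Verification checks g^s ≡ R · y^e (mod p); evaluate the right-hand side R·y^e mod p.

164

3055^2 = 9333025 ≡ 2674
3055^4 ≡ 2674^2 = 7150276 ≡ 408
3055^8 ≡ 408^2 = 166464 ≡ 188
3055^16 ≡ 188^2 = 35344 ≡ 1333
3055^32 ≡ 1333^2 = 1776889 ≡ 759
3055^64 ≡ 759^2 = 576081 ≡ 1673
3055^128 ≡ 1673^2 = 2798929 ≡ 2469
3055^256 ≡ 2469^2 = 6095961 ≡ 434
3055^512 ≡ 434^2 = 188356 ≡ 3185
3055^1024 ≡ 3185^2 = 10144225 ≡ 1389
3055^2048 ≡ 1389^2 = 1929321 ≡ 2031
3533 = 2048 + 1024 + 256 + 128 + 64 + 8 + 4 + 1, so 3055^3533 ≡ 2031·1389·434·2469·1673·188·408·3055 ≡ 2141 (mod 3779)
R · y^e ≡ 1075·2141 = 2301575 ≡ 164 (mod 3779)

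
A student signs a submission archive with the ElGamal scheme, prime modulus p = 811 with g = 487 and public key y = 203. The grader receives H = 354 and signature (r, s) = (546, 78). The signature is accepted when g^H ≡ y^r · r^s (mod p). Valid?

yes

Left side g^H mod p:
487^2 = 237169 ≡ 357
487^4 ≡ 357^2 = 127449 ≡ 122
487^8 ≡ 122^2 = 14884 ≡ 286
487^16 ≡ 286^2 = 81796 ≡ 696
487^32 ≡ 696^2 = 484416 ≡ 249
487^64 ≡ 249^2 = 62001 ≡ 365
487^128 ≡ 365^2 = 133225 ≡ 221
487^256 ≡ 221^2 = 48841 ≡ 181
354 = 256 + 64 + 32 + 2, so 487^354 ≡ 181·365·249·357 ≡ 659 (mod 811)
Right side y^r · r^s mod p:
203^2 = 41209 ≡ 659
203^4 ≡ 659^2 = 434281 ≡ 396
203^8 ≡ 396^2 = 156816 ≡ 293
203^16 ≡ 293^2 = 85849 ≡ 694
203^32 ≡ 694^2 = 481636 ≡ 713
203^64 ≡ 713^2 = 508369 ≡ 683
203^128 ≡ 683^2 = 466489 ≡ 164
203^256 ≡ 164^2 = 26896 ≡ 133
203^512 ≡ 133^2 = 17689 ≡ 658
546 = 512 + 32 + 2, so 203^546 ≡ 658·713·659 ≡ 633 (mod 811)
546^2 = 298116 ≡ 479
546^4 ≡ 479^2 = 229441 ≡ 739
546^8 ≡ 739^2 = 546121 ≡ 318
546^16 ≡ 318^2 = 101124 ≡ 560
546^32 ≡ 560^2 = 313600 ≡ 554
546^64 ≡ 554^2 = 306916 ≡ 358
78 = 64 + 8 + 4 + 2, so 546^78 ≡ 358·318·739·479 ≡ 256 (mod 811)
633·256 = 162048 ≡ 659 (mod 811)
659 ≡ 659 (mod 811), so the signature is genuine.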